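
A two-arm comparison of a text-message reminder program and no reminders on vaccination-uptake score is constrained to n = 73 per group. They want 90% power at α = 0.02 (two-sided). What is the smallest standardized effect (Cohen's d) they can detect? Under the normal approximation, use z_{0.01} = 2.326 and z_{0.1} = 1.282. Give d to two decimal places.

d_min ≈ 0.60

For two independent groups of n = 73 each: d_min = (z_{α/2} + z_β)·√(2/n).
z-sum = 2.326 + 1.282 = 3.608.
d_min = 3.608 × √(2/73) = 3.608 × 0.1655 = 0.597.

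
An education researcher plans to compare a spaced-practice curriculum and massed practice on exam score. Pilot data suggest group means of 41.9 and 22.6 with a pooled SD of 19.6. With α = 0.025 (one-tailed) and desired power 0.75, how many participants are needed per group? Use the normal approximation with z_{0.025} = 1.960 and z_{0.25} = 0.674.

n = 15 per group

Cohen's d = |M₁ − M₂| / SD_pooled = |41.9 − 22.6| / 19.6 = 19.3 / 19.6 = 0.985.
For two independent groups with equal n: n = 2·((z_{α} + z_β) / d)².
z_{α} + z_β = 1.960 + 0.674 = 2.634.
n = 2 × (2.634 / 0.985)² = 2 × 2.674² = 2 × 7.15 = 14.3.
Round up to the next whole participant.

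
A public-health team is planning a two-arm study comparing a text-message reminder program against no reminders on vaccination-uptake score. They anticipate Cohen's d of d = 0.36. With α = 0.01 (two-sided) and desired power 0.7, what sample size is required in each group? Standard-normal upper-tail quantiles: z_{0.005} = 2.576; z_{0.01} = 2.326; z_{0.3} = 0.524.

n = 149 per group

For two independent groups with equal n: n = 2·((z_{α/2} + z_β) / d)².
z_{α/2} + z_β = 2.576 + 0.524 = 3.100.
n = 2 × (3.100 / 0.36)² = 2 × 8.611² = 2 × 74.15 = 148.3.
Round up to the next whole participant.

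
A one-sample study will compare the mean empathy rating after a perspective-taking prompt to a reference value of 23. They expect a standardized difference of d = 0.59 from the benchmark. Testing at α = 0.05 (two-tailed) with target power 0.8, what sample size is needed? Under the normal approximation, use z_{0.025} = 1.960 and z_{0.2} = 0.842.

n = 23

For a one-sample test: n = ((z_{α/2} + z_β) / d)².
z_{α/2} + z_β = 1.960 + 0.842 = 2.802.
n = (2.802 / 0.59)² = 4.749² = 22.55.
Round up.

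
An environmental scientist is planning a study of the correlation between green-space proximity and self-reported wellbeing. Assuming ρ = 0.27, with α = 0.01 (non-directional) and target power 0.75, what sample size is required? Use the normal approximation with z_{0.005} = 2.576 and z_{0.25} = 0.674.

n = 141

Fisher's z: C = ½·ln((1+r)/(1−r)) = ½·ln(1.7397) = 0.2769.
n = ((z_{α/2} + z_β)/C)² + 3.
(2.576 + 0.674) / 0.2769 = 3.250 / 0.2769 = 11.737.
n = 11.737² + 3 = 137.76 + 3 = 140.8.
Round up.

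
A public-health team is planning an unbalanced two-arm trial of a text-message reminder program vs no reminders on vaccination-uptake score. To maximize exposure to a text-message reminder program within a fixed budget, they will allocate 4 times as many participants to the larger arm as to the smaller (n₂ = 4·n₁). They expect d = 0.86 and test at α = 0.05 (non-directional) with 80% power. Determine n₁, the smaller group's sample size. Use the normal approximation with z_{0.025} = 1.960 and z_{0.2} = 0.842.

With allocation ratio k = n₂/n₁ = 4, Var(x̄₁−x̄₂) = σ²(1/n₁ + 1/(k·n₁)) = σ²·(k+1)/(k·n₁).
So n₁ = (1 + 1/k)·((z_{α/2} + z_β)/d)² = 1.250 × (2.802/0.86)².
n₁ = 1.250 × 10.62 = 13.3.
Round up: n₁ = 14, giving n₂ = 4 × 14 = 56.

n₁ = 14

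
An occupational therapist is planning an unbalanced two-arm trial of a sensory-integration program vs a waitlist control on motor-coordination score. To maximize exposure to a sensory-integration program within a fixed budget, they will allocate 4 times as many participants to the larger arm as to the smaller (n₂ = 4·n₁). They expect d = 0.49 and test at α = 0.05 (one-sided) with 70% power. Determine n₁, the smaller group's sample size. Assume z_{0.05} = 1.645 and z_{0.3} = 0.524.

n₁ = 25

With allocation ratio k = n₂/n₁ = 4, Var(x̄₁−x̄₂) = σ²(1/n₁ + 1/(k·n₁)) = σ²·(k+1)/(k·n₁).
So n₁ = (1 + 1/k)·((z_{α} + z_β)/d)² = 1.250 × (2.169/0.49)².
n₁ = 1.250 × 19.59 = 24.5.
Round up: n₁ = 25, giving n₂ = 4 × 25 = 100.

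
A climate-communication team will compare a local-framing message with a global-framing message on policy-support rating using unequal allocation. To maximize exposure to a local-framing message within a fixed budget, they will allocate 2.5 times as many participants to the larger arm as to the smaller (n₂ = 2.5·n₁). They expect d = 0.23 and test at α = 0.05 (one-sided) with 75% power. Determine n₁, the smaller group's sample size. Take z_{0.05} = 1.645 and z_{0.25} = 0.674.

With allocation ratio k = n₂/n₁ = 2.5, Var(x̄₁−x̄₂) = σ²(1/n₁ + 1/(k·n₁)) = σ²·(k+1)/(k·n₁).
So n₁ = (1 + 1/k)·((z_{α} + z_β)/d)² = 1.400 × (2.319/0.23)².
n₁ = 1.400 × 101.66 = 142.3.
Round up: n₁ = 143, giving n₂ = ⌈2.5 × 143⌉ = ⌈357.5⌉ = 358.

n₁ = 143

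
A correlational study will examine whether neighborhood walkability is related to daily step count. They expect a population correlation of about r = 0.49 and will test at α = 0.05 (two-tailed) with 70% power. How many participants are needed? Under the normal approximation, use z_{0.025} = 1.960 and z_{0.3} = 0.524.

n = 25

Fisher's z: C = ½·ln((1+r)/(1−r)) = ½·ln(2.9216) = 0.5361.
n = ((z_{α/2} + z_β)/C)² + 3.
(1.960 + 0.524) / 0.5361 = 2.484 / 0.5361 = 4.633.
n = 4.633² + 3 = 21.47 + 3 = 24.5.
Round up.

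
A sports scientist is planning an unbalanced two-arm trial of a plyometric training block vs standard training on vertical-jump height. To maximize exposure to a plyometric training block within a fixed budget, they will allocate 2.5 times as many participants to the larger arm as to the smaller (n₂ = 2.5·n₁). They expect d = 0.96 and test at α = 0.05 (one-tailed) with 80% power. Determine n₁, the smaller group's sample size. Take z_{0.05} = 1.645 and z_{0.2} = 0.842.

n₁ = 10

With allocation ratio k = n₂/n₁ = 2.5, Var(x̄₁−x̄₂) = σ²(1/n₁ + 1/(k·n₁)) = σ²·(k+1)/(k·n₁).
So n₁ = (1 + 1/k)·((z_{α} + z_β)/d)² = 1.400 × (2.487/0.96)².
n₁ = 1.400 × 6.71 = 9.4.
Round up: n₁ = 10, giving n₂ = 2.5 × 10 = 25.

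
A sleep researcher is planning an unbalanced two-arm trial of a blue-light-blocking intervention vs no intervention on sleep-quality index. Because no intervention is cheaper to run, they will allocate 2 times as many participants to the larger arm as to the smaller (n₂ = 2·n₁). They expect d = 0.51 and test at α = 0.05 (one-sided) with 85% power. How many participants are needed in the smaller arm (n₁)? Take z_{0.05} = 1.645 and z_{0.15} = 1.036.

With allocation ratio k = n₂/n₁ = 2, Var(x̄₁−x̄₂) = σ²(1/n₁ + 1/(k·n₁)) = σ²·(k+1)/(k·n₁).
So n₁ = (1 + 1/k)·((z_{α} + z_β)/d)² = 1.500 × (2.681/0.51)².
n₁ = 1.500 × 27.63 = 41.5.
Round up: n₁ = 42, giving n₂ = 2 × 42 = 84.

n₁ = 42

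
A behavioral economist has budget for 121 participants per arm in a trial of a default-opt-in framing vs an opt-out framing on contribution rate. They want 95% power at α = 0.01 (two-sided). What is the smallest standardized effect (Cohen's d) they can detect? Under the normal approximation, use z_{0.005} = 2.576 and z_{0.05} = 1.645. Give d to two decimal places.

For two independent groups of n = 121 each: d_min = (z_{α/2} + z_β)·√(2/n).
z-sum = 2.576 + 1.645 = 4.221.
d_min = 4.221 × √(2/121) = 4.221 × 0.1286 = 0.543.

d_min ≈ 0.54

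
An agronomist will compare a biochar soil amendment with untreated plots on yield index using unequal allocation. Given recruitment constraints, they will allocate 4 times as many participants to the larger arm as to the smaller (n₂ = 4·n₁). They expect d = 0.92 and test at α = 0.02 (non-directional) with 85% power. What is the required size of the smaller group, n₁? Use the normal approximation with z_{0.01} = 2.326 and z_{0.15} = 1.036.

n₁ = 17

With allocation ratio k = n₂/n₁ = 4, Var(x̄₁−x̄₂) = σ²(1/n₁ + 1/(k·n₁)) = σ²·(k+1)/(k·n₁).
So n₁ = (1 + 1/k)·((z_{α/2} + z_β)/d)² = 1.250 × (3.362/0.92)².
n₁ = 1.250 × 13.35 = 16.7.
Round up: n₁ = 17, giving n₂ = 4 × 17 = 68.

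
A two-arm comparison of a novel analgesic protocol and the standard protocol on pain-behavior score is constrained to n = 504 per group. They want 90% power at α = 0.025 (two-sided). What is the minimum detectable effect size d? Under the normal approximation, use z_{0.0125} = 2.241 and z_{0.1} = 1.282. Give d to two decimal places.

For two independent groups of n = 504 each: d_min = (z_{α/2} + z_β)·√(2/n).
z-sum = 2.241 + 1.282 = 3.523.
d_min = 3.523 × √(2/504) = 3.523 × 0.0630 = 0.222.

d_min ≈ 0.22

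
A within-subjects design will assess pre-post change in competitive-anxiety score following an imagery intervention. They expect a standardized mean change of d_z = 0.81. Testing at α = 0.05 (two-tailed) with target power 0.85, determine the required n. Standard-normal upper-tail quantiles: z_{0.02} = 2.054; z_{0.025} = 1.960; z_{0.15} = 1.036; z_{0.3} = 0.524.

For a paired (one-sample on differences) test: n = ((z_{α/2} + z_β) / d)².
z_{α/2} + z_β = 1.960 + 1.036 = 2.996.
n = (2.996 / 0.81)² = 3.699² = 13.68.
Round up.

n = 14 pairs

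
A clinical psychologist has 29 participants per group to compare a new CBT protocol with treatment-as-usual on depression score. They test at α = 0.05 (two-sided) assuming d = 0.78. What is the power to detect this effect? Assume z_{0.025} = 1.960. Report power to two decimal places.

For two equal groups, power = Φ(d·√(n/2) − z_{α/2}).
d·√(n/2) = 0.78 × √(29/2) = 0.78 × 3.808 = 2.970.
z_β = 2.970 − 1.960 = 1.010.
Power = Φ(1.010) = 0.844.

power ≈ 0.84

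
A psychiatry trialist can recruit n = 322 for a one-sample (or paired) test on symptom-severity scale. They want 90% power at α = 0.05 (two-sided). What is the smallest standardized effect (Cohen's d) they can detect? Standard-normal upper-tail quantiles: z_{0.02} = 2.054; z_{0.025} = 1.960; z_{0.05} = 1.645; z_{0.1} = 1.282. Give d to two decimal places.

d_min ≈ 0.18

For a single sample (or paired design) of n = 322: d_min = (z_{α/2} + z_β)/√n.
z-sum = 1.960 + 1.282 = 3.242.
d_min = 3.242 / √322 = 3.242 / 17.944 = 0.181.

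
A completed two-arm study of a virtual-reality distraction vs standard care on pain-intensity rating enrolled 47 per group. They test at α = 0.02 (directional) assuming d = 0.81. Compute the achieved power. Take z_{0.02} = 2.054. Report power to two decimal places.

power ≈ 0.97

For two equal groups, power = Φ(d·√(n/2) − z_{α}).
d·√(n/2) = 0.81 × √(47/2) = 0.81 × 4.848 = 3.927.
z_β = 3.927 − 2.054 = 1.873.
Power = Φ(1.873) = 0.969.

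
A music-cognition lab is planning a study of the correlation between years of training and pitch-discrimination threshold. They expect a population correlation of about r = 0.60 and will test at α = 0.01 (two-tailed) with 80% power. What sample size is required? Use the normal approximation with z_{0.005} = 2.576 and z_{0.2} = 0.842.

Fisher's z: C = ½·ln((1+r)/(1−r)) = ½·ln(4.0000) = 0.6931.
n = ((z_{α/2} + z_β)/C)² + 3.
(2.576 + 0.842) / 0.6931 = 3.418 / 0.6931 = 4.931.
n = 4.931² + 3 = 24.32 + 3 = 27.3.
Round up.

n = 28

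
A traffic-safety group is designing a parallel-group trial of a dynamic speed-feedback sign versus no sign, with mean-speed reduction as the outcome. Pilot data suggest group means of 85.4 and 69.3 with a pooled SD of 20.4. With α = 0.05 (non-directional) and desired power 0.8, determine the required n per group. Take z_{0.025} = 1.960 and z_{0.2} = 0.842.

Cohen's d = |M₁ − M₂| / SD_pooled = |85.4 − 69.3| / 20.4 = 16.1 / 20.4 = 0.789.
For two independent groups with equal n: n = 2·((z_{α/2} + z_β) / d)².
z_{α/2} + z_β = 1.960 + 0.842 = 2.802.
n = 2 × (2.802 / 0.789)² = 2 × 3.551² = 2 × 12.61 = 25.2.
Round up to the next whole participant.

n = 26 per group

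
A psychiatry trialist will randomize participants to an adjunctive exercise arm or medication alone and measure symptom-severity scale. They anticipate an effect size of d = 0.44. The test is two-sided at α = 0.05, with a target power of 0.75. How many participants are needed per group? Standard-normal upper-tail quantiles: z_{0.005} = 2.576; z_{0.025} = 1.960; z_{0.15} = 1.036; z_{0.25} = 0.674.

For two independent groups with equal n: n = 2·((z_{α/2} + z_β) / d)².
z_{α/2} + z_β = 1.960 + 0.674 = 2.634.
n = 2 × (2.634 / 0.44)² = 2 × 5.986² = 2 × 35.84 = 71.7.
Round up to the next whole participant.

n = 72 per group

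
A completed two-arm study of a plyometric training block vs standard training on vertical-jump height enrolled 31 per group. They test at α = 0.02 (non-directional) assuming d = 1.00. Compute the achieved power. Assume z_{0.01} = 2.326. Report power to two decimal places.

For two equal groups, power = Φ(d·√(n/2) − z_{α/2}).
d·√(n/2) = 1.00 × √(31/2) = 1.00 × 3.937 = 3.937.
z_β = 3.937 − 2.326 = 1.611.
Power = Φ(1.611) = 0.946.

power ≈ 0.95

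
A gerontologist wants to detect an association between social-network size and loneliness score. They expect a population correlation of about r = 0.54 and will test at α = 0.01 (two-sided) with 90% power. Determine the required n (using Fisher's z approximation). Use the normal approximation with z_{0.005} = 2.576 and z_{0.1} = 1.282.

n = 44

Fisher's z: C = ½·ln((1+r)/(1−r)) = ½·ln(3.3478) = 0.6042.
n = ((z_{α/2} + z_β)/C)² + 3.
(2.576 + 1.282) / 0.6042 = 3.858 / 0.6042 = 6.385.
n = 6.385² + 3 = 40.77 + 3 = 43.8.
Round up.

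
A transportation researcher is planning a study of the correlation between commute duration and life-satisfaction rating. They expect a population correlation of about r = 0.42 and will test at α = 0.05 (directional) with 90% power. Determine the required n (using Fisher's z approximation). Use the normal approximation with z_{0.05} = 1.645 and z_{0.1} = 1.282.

n = 46

Fisher's z: C = ½·ln((1+r)/(1−r)) = ½·ln(2.4483) = 0.4477.
n = ((z_{α} + z_β)/C)² + 3.
(1.645 + 1.282) / 0.4477 = 2.927 / 0.4477 = 6.538.
n = 6.538² + 3 = 42.74 + 3 = 45.7.
Round up.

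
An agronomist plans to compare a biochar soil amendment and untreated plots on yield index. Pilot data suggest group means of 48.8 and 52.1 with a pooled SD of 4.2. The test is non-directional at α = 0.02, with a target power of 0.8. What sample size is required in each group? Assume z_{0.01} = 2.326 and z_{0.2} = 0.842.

n = 33 per group

Cohen's d = |M₁ − M₂| / SD_pooled = |48.8 − 52.1| / 4.2 = 3.3 / 4.2 = 0.786.
For two independent groups with equal n: n = 2·((z_{α/2} + z_β) / d)².
z_{α/2} + z_β = 2.326 + 0.842 = 3.168.
n = 2 × (3.168 / 0.786)² = 2 × 4.031² = 2 × 16.25 = 32.5.
Round up to the next whole participant.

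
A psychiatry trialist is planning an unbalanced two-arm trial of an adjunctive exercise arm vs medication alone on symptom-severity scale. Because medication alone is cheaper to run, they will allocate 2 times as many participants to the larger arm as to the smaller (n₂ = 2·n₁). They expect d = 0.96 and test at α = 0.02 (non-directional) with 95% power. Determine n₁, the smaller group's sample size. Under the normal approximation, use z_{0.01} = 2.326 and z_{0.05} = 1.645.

With allocation ratio k = n₂/n₁ = 2, Var(x̄₁−x̄₂) = σ²(1/n₁ + 1/(k·n₁)) = σ²·(k+1)/(k·n₁).
So n₁ = (1 + 1/k)·((z_{α/2} + z_β)/d)² = 1.500 × (3.971/0.96)².
n₁ = 1.500 × 17.11 = 25.7.
Round up: n₁ = 26, giving n₂ = 2 × 26 = 52.

n₁ = 26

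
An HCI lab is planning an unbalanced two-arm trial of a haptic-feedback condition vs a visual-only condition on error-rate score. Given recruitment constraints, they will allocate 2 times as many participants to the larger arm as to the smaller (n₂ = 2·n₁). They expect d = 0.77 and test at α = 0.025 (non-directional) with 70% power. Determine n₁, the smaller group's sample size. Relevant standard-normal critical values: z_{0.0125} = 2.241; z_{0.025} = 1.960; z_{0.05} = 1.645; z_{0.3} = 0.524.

n₁ = 20

With allocation ratio k = n₂/n₁ = 2, Var(x̄₁−x̄₂) = σ²(1/n₁ + 1/(k·n₁)) = σ²·(k+1)/(k·n₁).
So n₁ = (1 + 1/k)·((z_{α/2} + z_β)/d)² = 1.500 × (2.765/0.77)².
n₁ = 1.500 × 12.89 = 19.3.
Round up: n₁ = 20, giving n₂ = 2 × 20 = 40.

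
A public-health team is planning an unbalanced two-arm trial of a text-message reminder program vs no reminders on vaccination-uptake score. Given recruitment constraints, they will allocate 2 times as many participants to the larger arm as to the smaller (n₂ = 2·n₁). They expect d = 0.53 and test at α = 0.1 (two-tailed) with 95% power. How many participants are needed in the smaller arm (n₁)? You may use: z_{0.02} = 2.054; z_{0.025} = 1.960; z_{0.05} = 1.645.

With allocation ratio k = n₂/n₁ = 2, Var(x̄₁−x̄₂) = σ²(1/n₁ + 1/(k·n₁)) = σ²·(k+1)/(k·n₁).
So n₁ = (1 + 1/k)·((z_{α/2} + z_β)/d)² = 1.500 × (3.290/0.53)².
n₁ = 1.500 × 38.53 = 57.8.
Round up: n₁ = 58, giving n₂ = 2 × 58 = 116.

n₁ = 58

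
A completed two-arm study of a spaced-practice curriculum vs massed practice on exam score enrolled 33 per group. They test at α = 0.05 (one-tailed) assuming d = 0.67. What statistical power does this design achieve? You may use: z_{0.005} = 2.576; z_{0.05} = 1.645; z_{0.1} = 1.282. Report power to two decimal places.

power ≈ 0.86

For two equal groups, power = Φ(d·√(n/2) − z_{α}).
d·√(n/2) = 0.67 × √(33/2) = 0.67 × 4.062 = 2.722.
z_β = 2.722 − 1.645 = 1.077.
Power = Φ(1.077) = 0.859.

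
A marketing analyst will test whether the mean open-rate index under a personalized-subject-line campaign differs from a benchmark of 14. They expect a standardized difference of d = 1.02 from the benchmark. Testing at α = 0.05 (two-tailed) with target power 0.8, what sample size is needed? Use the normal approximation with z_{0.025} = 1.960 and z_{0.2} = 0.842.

For a one-sample test: n = ((z_{α/2} + z_β) / d)².
z_{α/2} + z_β = 1.960 + 0.842 = 2.802.
n = (2.802 / 1.02)² = 2.747² = 7.55.
Round up.

n = 8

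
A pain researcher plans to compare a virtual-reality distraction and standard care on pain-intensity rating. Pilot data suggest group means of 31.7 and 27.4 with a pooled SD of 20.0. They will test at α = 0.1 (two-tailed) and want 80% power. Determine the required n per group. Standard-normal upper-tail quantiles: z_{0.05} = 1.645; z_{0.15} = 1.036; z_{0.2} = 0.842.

Cohen's d = |M₁ − M₂| / SD_pooled = |31.7 − 27.4| / 20.0 = 4.3 / 20.0 = 0.215.
For two independent groups with equal n: n = 2·((z_{α/2} + z_β) / d)².
z_{α/2} + z_β = 1.645 + 0.842 = 2.487.
n = 2 × (2.487 / 0.215)² = 2 × 11.567² = 2 × 133.81 = 267.6.
Round up to the next whole participant.

n = 268 per group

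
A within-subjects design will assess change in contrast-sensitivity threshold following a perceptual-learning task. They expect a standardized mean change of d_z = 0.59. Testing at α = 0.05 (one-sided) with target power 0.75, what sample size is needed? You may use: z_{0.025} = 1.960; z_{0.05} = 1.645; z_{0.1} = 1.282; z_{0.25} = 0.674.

n = 16 pairs

For a paired (one-sample on differences) test: n = ((z_{α} + z_β) / d)².
z_{α} + z_β = 1.645 + 0.674 = 2.319.
n = (2.319 / 0.59)² = 3.931² = 15.45.
Round up.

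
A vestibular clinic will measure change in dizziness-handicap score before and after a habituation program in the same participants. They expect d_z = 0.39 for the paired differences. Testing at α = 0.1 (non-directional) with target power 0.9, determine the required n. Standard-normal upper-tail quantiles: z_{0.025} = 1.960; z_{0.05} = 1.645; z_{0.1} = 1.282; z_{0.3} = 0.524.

n = 57 pairs

For a paired (one-sample on differences) test: n = ((z_{α/2} + z_β) / d)².
z_{α/2} + z_β = 1.645 + 1.282 = 2.927.
n = (2.927 / 0.39)² = 7.505² = 56.33.
Round up.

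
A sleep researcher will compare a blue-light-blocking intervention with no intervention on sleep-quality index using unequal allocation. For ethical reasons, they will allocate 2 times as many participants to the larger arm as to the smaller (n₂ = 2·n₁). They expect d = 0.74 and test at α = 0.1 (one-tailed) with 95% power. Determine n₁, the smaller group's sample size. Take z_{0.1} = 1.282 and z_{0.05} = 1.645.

With allocation ratio k = n₂/n₁ = 2, Var(x̄₁−x̄₂) = σ²(1/n₁ + 1/(k·n₁)) = σ²·(k+1)/(k·n₁).
So n₁ = (1 + 1/k)·((z_{α} + z_β)/d)² = 1.500 × (2.927/0.74)².
n₁ = 1.500 × 15.65 = 23.5.
Round up: n₁ = 24, giving n₂ = 2 × 24 = 48.

n₁ = 24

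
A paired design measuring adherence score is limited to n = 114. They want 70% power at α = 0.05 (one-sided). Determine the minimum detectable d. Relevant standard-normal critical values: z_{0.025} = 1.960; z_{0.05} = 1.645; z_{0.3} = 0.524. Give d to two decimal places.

d_min ≈ 0.20

For a single sample (or paired design) of n = 114: d_min = (z_{α} + z_β)/√n.
z-sum = 1.645 + 0.524 = 2.169.
d_min = 2.169 / √114 = 2.169 / 10.677 = 0.203.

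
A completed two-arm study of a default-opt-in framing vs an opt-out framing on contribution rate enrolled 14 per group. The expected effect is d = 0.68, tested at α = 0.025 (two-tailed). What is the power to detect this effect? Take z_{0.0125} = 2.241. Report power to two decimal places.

For two equal groups, power = Φ(d·√(n/2) − z_{α/2}).
d·√(n/2) = 0.68 × √(14/2) = 0.68 × 2.646 = 1.799.
z_β = 1.799 − 2.241 = -0.442.
Power = Φ(-0.442) = 0.329.

power ≈ 0.33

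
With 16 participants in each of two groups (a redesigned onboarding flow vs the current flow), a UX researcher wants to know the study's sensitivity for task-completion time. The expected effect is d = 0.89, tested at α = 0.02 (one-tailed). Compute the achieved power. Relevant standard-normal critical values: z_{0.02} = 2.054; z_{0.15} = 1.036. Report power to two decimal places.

For two equal groups, power = Φ(d·√(n/2) − z_{α}).
d·√(n/2) = 0.89 × √(16/2) = 0.89 × 2.828 = 2.517.
z_β = 2.517 − 2.054 = 0.463.
Power = Φ(0.463) = 0.678.

power ≈ 0.68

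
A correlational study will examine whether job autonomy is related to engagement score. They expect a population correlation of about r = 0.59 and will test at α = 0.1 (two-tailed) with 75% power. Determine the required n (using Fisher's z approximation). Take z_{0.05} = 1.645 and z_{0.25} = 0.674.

n = 15

Fisher's z: C = ½·ln((1+r)/(1−r)) = ½·ln(3.8780) = 0.6777.
n = ((z_{α/2} + z_β)/C)² + 3.
(1.645 + 0.674) / 0.6777 = 2.319 / 0.6777 = 3.422.
n = 3.422² + 3 = 11.71 + 3 = 14.7.
Round up.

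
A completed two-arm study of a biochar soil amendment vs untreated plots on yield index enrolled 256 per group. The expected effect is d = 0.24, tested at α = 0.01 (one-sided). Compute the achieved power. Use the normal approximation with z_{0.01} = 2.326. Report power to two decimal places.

power ≈ 0.65

For two equal groups, power = Φ(d·√(n/2) − z_{α}).
d·√(n/2) = 0.24 × √(256/2) = 0.24 × 11.314 = 2.715.
z_β = 2.715 − 2.326 = 0.389.
Power = Φ(0.389) = 0.651.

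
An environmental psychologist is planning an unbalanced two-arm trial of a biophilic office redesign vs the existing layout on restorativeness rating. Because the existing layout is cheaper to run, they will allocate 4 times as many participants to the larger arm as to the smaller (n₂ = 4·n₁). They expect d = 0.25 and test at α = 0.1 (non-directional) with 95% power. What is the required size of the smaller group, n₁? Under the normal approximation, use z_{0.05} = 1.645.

n₁ = 217

With allocation ratio k = n₂/n₁ = 4, Var(x̄₁−x̄₂) = σ²(1/n₁ + 1/(k·n₁)) = σ²·(k+1)/(k·n₁).
So n₁ = (1 + 1/k)·((z_{α/2} + z_β)/d)² = 1.250 × (3.290/0.25)².
n₁ = 1.250 × 173.19 = 216.5.
Round up: n₁ = 217, giving n₂ = 4 × 217 = 868.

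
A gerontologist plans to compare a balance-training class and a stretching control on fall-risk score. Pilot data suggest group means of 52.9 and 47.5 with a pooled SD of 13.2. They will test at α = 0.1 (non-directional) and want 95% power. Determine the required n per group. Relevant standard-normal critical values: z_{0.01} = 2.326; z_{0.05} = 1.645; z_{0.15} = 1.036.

n = 130 per group

Cohen's d = |M₁ − M₂| / SD_pooled = |52.9 − 47.5| / 13.2 = 5.4 / 13.2 = 0.409.
For two independent groups with equal n: n = 2·((z_{α/2} + z_β) / d)².
z_{α/2} + z_β = 1.645 + 1.645 = 3.290.
n = 2 × (3.290 / 0.409)² = 2 × 8.044² = 2 × 64.71 = 129.4.
Round up to the next whole participant.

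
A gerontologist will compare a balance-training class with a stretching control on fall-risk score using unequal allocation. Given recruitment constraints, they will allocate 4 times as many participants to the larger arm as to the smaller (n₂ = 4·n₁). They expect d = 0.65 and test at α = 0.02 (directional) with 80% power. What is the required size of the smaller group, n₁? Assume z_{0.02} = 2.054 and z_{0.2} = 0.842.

n₁ = 25

With allocation ratio k = n₂/n₁ = 4, Var(x̄₁−x̄₂) = σ²(1/n₁ + 1/(k·n₁)) = σ²·(k+1)/(k·n₁).
So n₁ = (1 + 1/k)·((z_{α} + z_β)/d)² = 1.250 × (2.896/0.65)².
n₁ = 1.250 × 19.85 = 24.8.
Round up: n₁ = 25, giving n₂ = 4 × 25 = 100.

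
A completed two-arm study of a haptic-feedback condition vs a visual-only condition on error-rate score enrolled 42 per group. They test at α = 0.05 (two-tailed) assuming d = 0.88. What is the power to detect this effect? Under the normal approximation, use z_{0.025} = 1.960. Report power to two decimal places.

For two equal groups, power = Φ(d·√(n/2) − z_{α/2}).
d·√(n/2) = 0.88 × √(42/2) = 0.88 × 4.583 = 4.033.
z_β = 4.033 − 1.960 = 2.073.
Power = Φ(2.073) = 0.981.

power ≈ 0.98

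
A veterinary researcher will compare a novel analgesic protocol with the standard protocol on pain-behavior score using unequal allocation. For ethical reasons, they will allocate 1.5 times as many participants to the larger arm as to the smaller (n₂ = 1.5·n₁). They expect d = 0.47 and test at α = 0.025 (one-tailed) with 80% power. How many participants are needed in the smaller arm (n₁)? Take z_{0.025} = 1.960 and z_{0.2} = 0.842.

n₁ = 60

With allocation ratio k = n₂/n₁ = 1.5, Var(x̄₁−x̄₂) = σ²(1/n₁ + 1/(k·n₁)) = σ²·(k+1)/(k·n₁).
So n₁ = (1 + 1/k)·((z_{α} + z_β)/d)² = 1.667 × (2.802/0.47)².
n₁ = 1.667 × 35.54 = 59.2.
Round up: n₁ = 60, giving n₂ = 1.5 × 60 = 90.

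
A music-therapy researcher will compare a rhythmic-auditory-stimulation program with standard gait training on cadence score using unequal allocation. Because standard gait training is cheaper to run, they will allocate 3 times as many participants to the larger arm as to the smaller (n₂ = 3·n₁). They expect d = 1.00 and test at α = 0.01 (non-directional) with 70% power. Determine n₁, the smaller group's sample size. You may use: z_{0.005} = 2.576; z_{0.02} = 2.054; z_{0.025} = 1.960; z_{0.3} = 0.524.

With allocation ratio k = n₂/n₁ = 3, Var(x̄₁−x̄₂) = σ²(1/n₁ + 1/(k·n₁)) = σ²·(k+1)/(k·n₁).
So n₁ = (1 + 1/k)·((z_{α/2} + z_β)/d)² = 1.333 × (3.100/1.00)².
n₁ = 1.333 × 9.61 = 12.8.
Round up: n₁ = 13, giving n₂ = 3 × 13 = 39.

n₁ = 13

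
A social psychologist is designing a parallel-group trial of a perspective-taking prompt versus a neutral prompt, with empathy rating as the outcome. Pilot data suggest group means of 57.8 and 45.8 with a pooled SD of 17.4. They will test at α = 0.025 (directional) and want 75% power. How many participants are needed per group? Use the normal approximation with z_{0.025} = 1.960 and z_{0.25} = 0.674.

Cohen's d = |M₁ − M₂| / SD_pooled = |57.8 − 45.8| / 17.4 = 12.0 / 17.4 = 0.690.
For two independent groups with equal n: n = 2·((z_{α} + z_β) / d)².
z_{α} + z_β = 1.960 + 0.674 = 2.634.
n = 2 × (2.634 / 0.690)² = 2 × 3.817² = 2 × 14.57 = 29.1.
Round up to the next whole participant.

n = 30 per group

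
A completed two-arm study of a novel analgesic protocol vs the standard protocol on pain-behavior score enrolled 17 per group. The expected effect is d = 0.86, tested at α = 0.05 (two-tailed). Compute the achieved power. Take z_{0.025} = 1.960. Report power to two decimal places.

power ≈ 0.71

For two equal groups, power = Φ(d·√(n/2) − z_{α/2}).
d·√(n/2) = 0.86 × √(17/2) = 0.86 × 2.915 = 2.507.
z_β = 2.507 − 1.960 = 0.547.
Power = Φ(0.547) = 0.708.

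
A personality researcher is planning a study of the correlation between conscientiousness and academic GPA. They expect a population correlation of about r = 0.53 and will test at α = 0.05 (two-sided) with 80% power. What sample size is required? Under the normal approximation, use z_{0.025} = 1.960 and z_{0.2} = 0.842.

Fisher's z: C = ½·ln((1+r)/(1−r)) = ½·ln(3.2553) = 0.5901.
n = ((z_{α/2} + z_β)/C)² + 3.
(1.960 + 0.842) / 0.5901 = 2.802 / 0.5901 = 4.748.
n = 4.748² + 3 = 22.55 + 3 = 25.5.
Round up.

n = 26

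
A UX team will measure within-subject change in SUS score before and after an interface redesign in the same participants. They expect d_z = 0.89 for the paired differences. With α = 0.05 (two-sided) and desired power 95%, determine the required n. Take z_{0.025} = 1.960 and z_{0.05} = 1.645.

For a paired (one-sample on differences) test: n = ((z_{α/2} + z_β) / d)².
z_{α/2} + z_β = 1.960 + 1.645 = 3.605.
n = (3.605 / 0.89)² = 4.051² = 16.41.
Round up.

n = 17 pairs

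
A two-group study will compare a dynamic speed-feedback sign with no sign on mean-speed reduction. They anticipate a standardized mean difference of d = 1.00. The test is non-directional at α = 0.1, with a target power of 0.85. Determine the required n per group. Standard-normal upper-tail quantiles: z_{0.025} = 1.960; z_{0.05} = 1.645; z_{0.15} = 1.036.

n = 15 per group

For two independent groups with equal n: n = 2·((z_{α/2} + z_β) / d)².
z_{α/2} + z_β = 1.645 + 1.036 = 2.681.
n = 2 × (2.681 / 1.00)² = 2 × 2.681² = 2 × 7.19 = 14.4.
Round up to the next whole participant.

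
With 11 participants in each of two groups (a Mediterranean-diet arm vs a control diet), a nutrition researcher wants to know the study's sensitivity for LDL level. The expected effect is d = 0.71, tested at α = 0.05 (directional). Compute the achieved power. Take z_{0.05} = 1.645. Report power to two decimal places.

power ≈ 0.51

For two equal groups, power = Φ(d·√(n/2) − z_{α}).
d·√(n/2) = 0.71 × √(11/2) = 0.71 × 2.345 = 1.665.
z_β = 1.665 − 1.645 = 0.020.
Power = Φ(0.020) = 0.508.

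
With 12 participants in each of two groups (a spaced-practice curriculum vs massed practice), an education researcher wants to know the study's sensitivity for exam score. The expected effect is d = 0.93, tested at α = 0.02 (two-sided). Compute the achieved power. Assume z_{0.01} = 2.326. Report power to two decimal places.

power ≈ 0.48

For two equal groups, power = Φ(d·√(n/2) − z_{α/2}).
d·√(n/2) = 0.93 × √(12/2) = 0.93 × 2.449 = 2.278.
z_β = 2.278 − 2.326 = -0.048.
Power = Φ(-0.048) = 0.481.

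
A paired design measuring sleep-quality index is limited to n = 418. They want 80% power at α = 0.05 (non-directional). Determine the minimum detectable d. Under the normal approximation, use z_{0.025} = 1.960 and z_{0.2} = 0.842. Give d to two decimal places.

For a single sample (or paired design) of n = 418: d_min = (z_{α/2} + z_β)/√n.
z-sum = 1.960 + 0.842 = 2.802.
d_min = 2.802 / √418 = 2.802 / 20.445 = 0.137.

d_min ≈ 0.14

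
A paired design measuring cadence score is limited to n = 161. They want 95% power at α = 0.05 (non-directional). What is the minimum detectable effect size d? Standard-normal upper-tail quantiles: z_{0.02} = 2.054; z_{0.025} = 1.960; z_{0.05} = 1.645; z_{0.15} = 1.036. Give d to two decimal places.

For a single sample (or paired design) of n = 161: d_min = (z_{α/2} + z_β)/√n.
z-sum = 1.960 + 1.645 = 3.605.
d_min = 3.605 / √161 = 3.605 / 12.689 = 0.284.

d_min ≈ 0.28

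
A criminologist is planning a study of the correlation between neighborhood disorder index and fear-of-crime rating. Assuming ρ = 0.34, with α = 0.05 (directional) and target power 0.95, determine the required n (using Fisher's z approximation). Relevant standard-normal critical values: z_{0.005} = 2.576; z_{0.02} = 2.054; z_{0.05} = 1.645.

n = 90

Fisher's z: C = ½·ln((1+r)/(1−r)) = ½·ln(2.0303) = 0.3541.
n = ((z_{α} + z_β)/C)² + 3.
(1.645 + 1.645) / 0.3541 = 3.290 / 0.3541 = 9.291.
n = 9.291² + 3 = 86.33 + 3 = 89.3.
Round up.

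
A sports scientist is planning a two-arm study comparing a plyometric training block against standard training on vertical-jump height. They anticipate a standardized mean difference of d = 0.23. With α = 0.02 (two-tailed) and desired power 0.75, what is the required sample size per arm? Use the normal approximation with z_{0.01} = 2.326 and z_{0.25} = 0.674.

For two independent groups with equal n: n = 2·((z_{α/2} + z_β) / d)².
z_{α/2} + z_β = 2.326 + 0.674 = 3.000.
n = 2 × (3.000 / 0.23)² = 2 × 13.043² = 2 × 170.13 = 340.3.
Round up to the next whole participant.

n = 341 per group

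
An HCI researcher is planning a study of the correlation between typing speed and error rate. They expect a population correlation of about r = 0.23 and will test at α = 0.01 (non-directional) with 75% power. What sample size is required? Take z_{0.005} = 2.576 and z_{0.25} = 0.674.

n = 196

Fisher's z: C = ½·ln((1+r)/(1−r)) = ½·ln(1.5974) = 0.2342.
n = ((z_{α/2} + z_β)/C)² + 3.
(2.576 + 0.674) / 0.2342 = 3.250 / 0.2342 = 13.877.
n = 13.877² + 3 = 192.57 + 3 = 195.6.
Round up.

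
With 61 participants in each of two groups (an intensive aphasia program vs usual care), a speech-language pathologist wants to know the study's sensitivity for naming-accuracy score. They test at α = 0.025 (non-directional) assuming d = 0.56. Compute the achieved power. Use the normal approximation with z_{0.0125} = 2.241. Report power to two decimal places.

For two equal groups, power = Φ(d·√(n/2) − z_{α/2}).
d·√(n/2) = 0.56 × √(61/2) = 0.56 × 5.523 = 3.093.
z_β = 3.093 − 2.241 = 0.852.
Power = Φ(0.852) = 0.803.

power ≈ 0.80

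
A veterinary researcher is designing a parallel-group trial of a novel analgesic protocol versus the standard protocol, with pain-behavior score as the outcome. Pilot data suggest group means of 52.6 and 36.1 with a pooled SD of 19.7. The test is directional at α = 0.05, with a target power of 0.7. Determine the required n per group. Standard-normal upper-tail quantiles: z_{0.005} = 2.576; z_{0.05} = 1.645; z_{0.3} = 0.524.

n = 14 per group

Cohen's d = |M₁ − M₂| / SD_pooled = |52.6 − 36.1| / 19.7 = 16.5 / 19.7 = 0.838.
For two independent groups with equal n: n = 2·((z_{α} + z_β) / d)².
z_{α} + z_β = 1.645 + 0.524 = 2.169.
n = 2 × (2.169 / 0.838)² = 2 × 2.588² = 2 × 6.70 = 13.4.
Round up to the next whole participant.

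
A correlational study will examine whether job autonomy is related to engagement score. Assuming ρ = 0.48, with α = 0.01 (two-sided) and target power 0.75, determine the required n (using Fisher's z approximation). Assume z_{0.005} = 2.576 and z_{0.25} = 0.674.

Fisher's z: C = ½·ln((1+r)/(1−r)) = ½·ln(2.8462) = 0.5230.
n = ((z_{α/2} + z_β)/C)² + 3.
(2.576 + 0.674) / 0.5230 = 3.250 / 0.5230 = 6.214.
n = 6.214² + 3 = 38.62 + 3 = 41.6.
Round up.

n = 42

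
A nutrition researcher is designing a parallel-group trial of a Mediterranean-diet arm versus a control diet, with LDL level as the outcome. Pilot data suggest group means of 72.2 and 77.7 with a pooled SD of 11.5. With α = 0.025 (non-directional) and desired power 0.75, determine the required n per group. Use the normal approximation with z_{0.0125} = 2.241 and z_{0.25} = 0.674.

n = 75 per group

Cohen's d = |M₁ − M₂| / SD_pooled = |72.2 − 77.7| / 11.5 = 5.5 / 11.5 = 0.478.
For two independent groups with equal n: n = 2·((z_{α/2} + z_β) / d)².
z_{α/2} + z_β = 2.241 + 0.674 = 2.915.
n = 2 × (2.915 / 0.478)² = 2 × 6.098² = 2 × 37.19 = 74.4.
Round up to the next whole participant.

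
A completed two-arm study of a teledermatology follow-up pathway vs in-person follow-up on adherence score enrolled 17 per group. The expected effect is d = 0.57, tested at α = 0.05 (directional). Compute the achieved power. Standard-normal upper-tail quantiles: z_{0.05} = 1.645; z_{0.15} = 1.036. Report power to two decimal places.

power ≈ 0.51

For two equal groups, power = Φ(d·√(n/2) − z_{α}).
d·√(n/2) = 0.57 × √(17/2) = 0.57 × 2.915 = 1.662.
z_β = 1.662 − 1.645 = 0.017.
Power = Φ(0.017) = 0.507.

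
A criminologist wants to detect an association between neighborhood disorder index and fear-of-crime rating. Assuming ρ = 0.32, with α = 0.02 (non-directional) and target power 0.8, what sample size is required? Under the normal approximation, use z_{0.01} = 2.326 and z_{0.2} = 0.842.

n = 95

Fisher's z: C = ½·ln((1+r)/(1−r)) = ½·ln(1.9412) = 0.3316.
n = ((z_{α/2} + z_β)/C)² + 3.
(2.326 + 0.842) / 0.3316 = 3.168 / 0.3316 = 9.554.
n = 9.554² + 3 = 91.27 + 3 = 94.3.
Round up.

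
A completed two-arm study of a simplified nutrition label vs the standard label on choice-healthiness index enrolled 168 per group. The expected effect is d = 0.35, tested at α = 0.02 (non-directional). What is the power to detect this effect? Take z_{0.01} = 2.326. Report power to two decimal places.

power ≈ 0.81

For two equal groups, power = Φ(d·√(n/2) − z_{α/2}).
d·√(n/2) = 0.35 × √(168/2) = 0.35 × 9.165 = 3.208.
z_β = 3.208 − 2.326 = 0.882.
Power = Φ(0.882) = 0.811.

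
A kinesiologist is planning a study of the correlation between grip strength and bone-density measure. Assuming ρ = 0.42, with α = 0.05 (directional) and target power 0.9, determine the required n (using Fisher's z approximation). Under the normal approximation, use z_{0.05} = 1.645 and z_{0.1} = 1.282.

Fisher's z: C = ½·ln((1+r)/(1−r)) = ½·ln(2.4483) = 0.4477.
n = ((z_{α} + z_β)/C)² + 3.
(1.645 + 1.282) / 0.4477 = 2.927 / 0.4477 = 6.538.
n = 6.538² + 3 = 42.74 + 3 = 45.7.
Round up.

n = 46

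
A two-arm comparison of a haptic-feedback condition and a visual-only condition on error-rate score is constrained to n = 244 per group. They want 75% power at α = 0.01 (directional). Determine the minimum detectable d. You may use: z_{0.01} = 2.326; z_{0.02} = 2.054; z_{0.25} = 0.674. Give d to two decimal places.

For two independent groups of n = 244 each: d_min = (z_{α} + z_β)·√(2/n).
z-sum = 2.326 + 0.674 = 3.000.
d_min = 3.000 × √(2/244) = 3.000 × 0.0905 = 0.272.

d_min ≈ 0.27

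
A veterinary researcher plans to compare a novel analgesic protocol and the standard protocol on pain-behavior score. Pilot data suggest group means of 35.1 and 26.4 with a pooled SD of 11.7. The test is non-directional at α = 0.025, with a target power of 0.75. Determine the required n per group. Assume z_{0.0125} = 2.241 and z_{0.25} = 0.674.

n = 31 per group

Cohen's d = |M₁ − M₂| / SD_pooled = |35.1 − 26.4| / 11.7 = 8.7 / 11.7 = 0.744.
For two independent groups with equal n: n = 2·((z_{α/2} + z_β) / d)².
z_{α/2} + z_β = 2.241 + 0.674 = 2.915.
n = 2 × (2.915 / 0.744)² = 2 × 3.918² = 2 × 15.35 = 30.7.
Round up to the next whole participant.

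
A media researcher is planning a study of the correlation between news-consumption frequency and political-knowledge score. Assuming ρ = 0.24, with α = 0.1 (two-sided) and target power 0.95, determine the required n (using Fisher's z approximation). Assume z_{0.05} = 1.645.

Fisher's z: C = ½·ln((1+r)/(1−r)) = ½·ln(1.6316) = 0.2448.
n = ((z_{α/2} + z_β)/C)² + 3.
(1.645 + 1.645) / 0.2448 = 3.290 / 0.2448 = 13.440.
n = 13.440² + 3 = 180.62 + 3 = 183.6.
Round up.

n = 184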